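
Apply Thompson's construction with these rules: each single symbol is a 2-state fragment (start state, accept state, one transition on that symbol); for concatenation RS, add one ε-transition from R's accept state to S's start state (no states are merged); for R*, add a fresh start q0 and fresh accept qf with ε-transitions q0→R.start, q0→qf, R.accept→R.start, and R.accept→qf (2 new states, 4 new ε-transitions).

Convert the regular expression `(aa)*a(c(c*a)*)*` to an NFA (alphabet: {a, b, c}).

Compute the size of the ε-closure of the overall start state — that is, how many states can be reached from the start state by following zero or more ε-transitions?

4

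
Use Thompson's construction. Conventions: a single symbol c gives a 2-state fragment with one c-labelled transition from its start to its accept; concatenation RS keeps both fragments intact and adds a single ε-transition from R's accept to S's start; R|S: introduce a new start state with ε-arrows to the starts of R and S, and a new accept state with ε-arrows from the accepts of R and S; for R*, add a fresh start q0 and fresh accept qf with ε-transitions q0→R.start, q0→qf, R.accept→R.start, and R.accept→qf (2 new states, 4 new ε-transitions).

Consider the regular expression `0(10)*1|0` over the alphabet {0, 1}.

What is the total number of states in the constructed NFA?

14

By structural recursion:
Each of the 5 symbol leaves contributes a 2-state fragment.
  10 = 4 states
  (10)* = 6 states
  0(10)*1 = 10 states
  0(10)*1|0 = 14 states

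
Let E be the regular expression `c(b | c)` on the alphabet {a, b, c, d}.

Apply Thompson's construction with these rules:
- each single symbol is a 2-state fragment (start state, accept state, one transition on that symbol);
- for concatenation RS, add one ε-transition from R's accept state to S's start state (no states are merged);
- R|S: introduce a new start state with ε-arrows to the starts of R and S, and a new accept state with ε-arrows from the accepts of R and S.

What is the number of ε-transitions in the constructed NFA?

5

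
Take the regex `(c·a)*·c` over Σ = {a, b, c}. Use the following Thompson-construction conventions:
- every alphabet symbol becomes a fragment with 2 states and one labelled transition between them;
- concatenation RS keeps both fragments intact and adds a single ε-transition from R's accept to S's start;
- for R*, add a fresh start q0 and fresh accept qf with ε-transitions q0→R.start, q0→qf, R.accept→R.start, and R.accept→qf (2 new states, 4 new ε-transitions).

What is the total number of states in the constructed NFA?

Per subexpression:
Each of the 3 symbol leaves contributes a 2-state fragment.
  c·a → 4 states
  (c·a)* → 6 states
  (c·a)*·c → 8 states

8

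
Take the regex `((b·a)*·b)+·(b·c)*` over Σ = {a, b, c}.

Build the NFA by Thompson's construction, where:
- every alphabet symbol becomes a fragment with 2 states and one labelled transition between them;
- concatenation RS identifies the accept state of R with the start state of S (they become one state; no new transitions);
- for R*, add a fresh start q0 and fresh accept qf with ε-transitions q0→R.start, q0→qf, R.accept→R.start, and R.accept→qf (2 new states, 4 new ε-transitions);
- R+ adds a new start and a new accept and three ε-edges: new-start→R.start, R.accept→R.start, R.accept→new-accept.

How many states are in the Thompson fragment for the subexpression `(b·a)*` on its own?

5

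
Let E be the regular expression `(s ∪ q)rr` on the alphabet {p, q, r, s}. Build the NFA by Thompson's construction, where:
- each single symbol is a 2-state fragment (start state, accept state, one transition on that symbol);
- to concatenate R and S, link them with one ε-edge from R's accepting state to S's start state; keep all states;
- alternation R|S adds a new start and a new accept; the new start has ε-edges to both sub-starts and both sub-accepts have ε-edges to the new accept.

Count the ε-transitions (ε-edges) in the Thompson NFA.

6

By structural recursion:
Each of the 4 symbol leaves contributes 0 ε-transitions.
  s ∪ q = 4 ε-transitions
  (s ∪ q)rr = 6 ε-transitions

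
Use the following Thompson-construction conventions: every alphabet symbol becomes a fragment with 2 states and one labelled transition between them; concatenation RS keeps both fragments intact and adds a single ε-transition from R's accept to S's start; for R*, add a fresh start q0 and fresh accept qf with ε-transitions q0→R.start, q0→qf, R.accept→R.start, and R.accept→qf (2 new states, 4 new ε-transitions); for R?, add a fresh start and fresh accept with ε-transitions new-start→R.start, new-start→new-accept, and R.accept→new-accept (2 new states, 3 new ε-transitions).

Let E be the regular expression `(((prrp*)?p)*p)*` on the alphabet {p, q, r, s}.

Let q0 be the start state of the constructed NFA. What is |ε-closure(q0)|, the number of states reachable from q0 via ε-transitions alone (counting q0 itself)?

9

Compute the ε-closure size of each fragment's start state recursively; a symbol fragment's start has no outgoing ε-edge, so its closure is just itself (size 1).
  p* : the star's fresh start ε-reaches both the body's start and the fresh accept: |closure| = 2 + 1 = 3
  prrp* : same as the first factor's closure: |closure| = 1
  (prrp*)? : new start has ε-edges to the inner start and to the new accept, so |closure| = 2 + 1 = 3
  (prrp*)?p : the left operand accepts ε, so the closure extends into the next operand (via the concat ε-link); |closure| = 3 + 1 = 4
  ((prrp*)?p)* : new start has ε-edges to the inner start and to the new accept, so |closure| = 2 + 4 = 6
  ((prrp*)?p)*p : the left operand accepts ε, so the closure extends into the next operand (via the concat ε-link); |closure| = 6 + 1 = 7
  (((prrp*)?p)*p)* : the star's fresh start ε-reaches both the body's start and the fresh accept: |closure| = 2 + 7 = 9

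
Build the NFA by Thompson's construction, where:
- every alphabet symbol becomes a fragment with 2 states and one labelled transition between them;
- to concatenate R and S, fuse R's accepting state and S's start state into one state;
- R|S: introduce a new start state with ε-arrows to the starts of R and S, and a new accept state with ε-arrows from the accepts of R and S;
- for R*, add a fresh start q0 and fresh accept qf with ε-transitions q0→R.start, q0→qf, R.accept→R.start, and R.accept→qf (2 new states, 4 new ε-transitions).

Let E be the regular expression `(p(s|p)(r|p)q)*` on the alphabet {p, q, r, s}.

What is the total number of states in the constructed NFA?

15

Building bottom-up:
Each of the 6 symbol leaves contributes a 2-state fragment.
  s|p : 6 states
  r|p : 6 states
  p(s|p)(r|p)q : 13 states
  (p(s|p)(r|p)q)* : 15 states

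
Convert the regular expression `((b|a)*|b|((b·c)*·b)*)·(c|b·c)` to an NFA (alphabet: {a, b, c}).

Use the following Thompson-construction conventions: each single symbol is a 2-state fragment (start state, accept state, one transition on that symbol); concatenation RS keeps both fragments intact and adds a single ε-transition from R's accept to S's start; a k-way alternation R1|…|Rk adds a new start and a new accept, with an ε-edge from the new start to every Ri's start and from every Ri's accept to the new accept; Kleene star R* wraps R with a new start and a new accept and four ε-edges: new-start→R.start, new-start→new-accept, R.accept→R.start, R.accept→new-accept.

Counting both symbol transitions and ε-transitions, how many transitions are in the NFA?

39

Per subexpression:
Each of the 9 symbol leaves contributes 1 transition (1 symbol, 0 ε).
  b|a → 6 transitions (2 symbol, 4 ε)
  (b|a)* → 10 transitions (2 symbol, 8 ε)
  b·c → 3 transitions (2 symbol, 1 ε)
  (b·c)* → 7 transitions (2 symbol, 5 ε)
  (b·c)*·b → 9 transitions (3 symbol, 6 ε)
  ((b·c)*·b)* → 13 transitions (3 symbol, 10 ε)
  (b|a)*|b|((b·c)*·b)* → 30 transitions (6 symbol, 24 ε)
  b·c → 3 transitions (2 symbol, 1 ε)
  c|b·c → 8 transitions (3 symbol, 5 ε)
  ((b|a)*|b|((b·c)*·b)*)·(c|b·c) → 39 transitions (9 symbol, 30 ε)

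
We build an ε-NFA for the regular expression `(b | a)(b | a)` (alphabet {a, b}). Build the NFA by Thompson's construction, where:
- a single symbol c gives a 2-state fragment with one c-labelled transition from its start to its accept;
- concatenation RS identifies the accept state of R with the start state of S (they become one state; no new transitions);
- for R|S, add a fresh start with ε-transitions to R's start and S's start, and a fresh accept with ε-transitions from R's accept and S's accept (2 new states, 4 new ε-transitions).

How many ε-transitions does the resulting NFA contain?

Per subexpression:
Each of the 4 symbol leaves contributes 0 ε-transitions.
  b | a = 4 ε-transitions
  b | a = 4 ε-transitions
  (b | a)(b | a) = 8 ε-transitions

8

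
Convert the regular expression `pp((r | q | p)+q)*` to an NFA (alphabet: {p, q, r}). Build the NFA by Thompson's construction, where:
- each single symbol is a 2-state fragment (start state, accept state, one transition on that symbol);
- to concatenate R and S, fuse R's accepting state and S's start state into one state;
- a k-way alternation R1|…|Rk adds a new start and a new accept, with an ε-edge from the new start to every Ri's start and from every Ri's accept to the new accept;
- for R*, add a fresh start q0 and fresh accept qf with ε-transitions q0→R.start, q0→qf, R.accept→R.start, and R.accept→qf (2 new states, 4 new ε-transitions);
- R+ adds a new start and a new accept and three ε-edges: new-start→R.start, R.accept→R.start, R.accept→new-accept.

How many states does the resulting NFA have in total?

Recursing over subexpressions:
Each of the 6 symbol leaves contributes a 2-state fragment.
  r | q | p → 8 states
  (r | q | p)+ → 10 states
  (r | q | p)+q → 11 states
  ((r | q | p)+q)* → 13 states
  pp((r | q | p)+q)* → 15 states

15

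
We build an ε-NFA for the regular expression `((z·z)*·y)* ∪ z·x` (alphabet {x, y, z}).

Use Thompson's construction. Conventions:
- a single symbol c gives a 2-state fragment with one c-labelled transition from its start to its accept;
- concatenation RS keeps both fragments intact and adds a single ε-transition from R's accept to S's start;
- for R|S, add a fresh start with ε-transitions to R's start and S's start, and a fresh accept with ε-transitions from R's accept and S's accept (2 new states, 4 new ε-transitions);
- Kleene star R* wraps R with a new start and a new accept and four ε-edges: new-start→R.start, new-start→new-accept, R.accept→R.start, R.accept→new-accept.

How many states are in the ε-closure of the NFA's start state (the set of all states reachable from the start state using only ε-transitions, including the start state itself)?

9

Let C(F) = |ε-closure(F.start)| within fragment F, and note whether F accepts ε. Symbol fragments have C = 1 and do not accept ε. Then:
  z·z → |closure| equals the left operand's closure size = 1 (its accept is not ε-reachable, so the closure stops there)
  (z·z)* → the star's fresh start ε-reaches both the body's start and the fresh accept: |closure| = 2 + 1 = 3
  (z·z)*·y → the left operand accepts ε, so the closure extends into the next operand (via the concat ε-link); |closure| = 3 + 1 = 4
  ((z·z)*·y)* → the star's fresh start ε-reaches both the body's start and the fresh accept: |closure| = 2 + 4 = 6
  z·x → |closure| equals the left operand's closure size = 1 (its accept is not ε-reachable, so the closure stops there)
  ((z·z)*·y)* ∪ z·x → new start ε-reaches every alternative's start; at least one alternative accepts ε, so the union's new accept is reached too: |closure| = 1 + 6 + 1 + 1 = 9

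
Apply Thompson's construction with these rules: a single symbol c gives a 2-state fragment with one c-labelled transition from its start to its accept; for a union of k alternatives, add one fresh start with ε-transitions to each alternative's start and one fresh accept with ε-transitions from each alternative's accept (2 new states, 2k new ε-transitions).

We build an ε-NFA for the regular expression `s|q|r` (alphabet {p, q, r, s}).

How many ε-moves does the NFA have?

6

Building bottom-up:
Each of the 3 symbol leaves contributes 0 ε-transitions.
  s|q|r : 6 ε-transitions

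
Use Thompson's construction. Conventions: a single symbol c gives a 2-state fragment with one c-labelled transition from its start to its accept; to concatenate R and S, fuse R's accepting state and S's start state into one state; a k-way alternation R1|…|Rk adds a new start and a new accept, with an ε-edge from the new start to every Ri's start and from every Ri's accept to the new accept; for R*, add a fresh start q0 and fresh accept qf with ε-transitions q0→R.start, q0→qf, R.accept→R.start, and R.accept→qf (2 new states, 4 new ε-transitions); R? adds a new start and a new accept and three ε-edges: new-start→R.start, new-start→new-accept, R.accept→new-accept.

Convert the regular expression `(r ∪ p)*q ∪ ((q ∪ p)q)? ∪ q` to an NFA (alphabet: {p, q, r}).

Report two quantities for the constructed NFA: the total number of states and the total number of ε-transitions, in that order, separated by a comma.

Recursing over subexpressions:
Each of the 7 symbol leaves contributes 2 states and 0 ε-transitions.
  r ∪ p = 6 states, 4 ε-transitions
  (r ∪ p)* = 8 states, 8 ε-transitions
  (r ∪ p)*q = 9 states, 8 ε-transitions
  q ∪ p = 6 states, 4 ε-transitions
  (q ∪ p)q = 7 states, 4 ε-transitions
  ((q ∪ p)q)? = 9 states, 7 ε-transitions
  (r ∪ p)*q ∪ ((q ∪ p)q)? ∪ q = 22 states, 21 ε-transitions

22, 21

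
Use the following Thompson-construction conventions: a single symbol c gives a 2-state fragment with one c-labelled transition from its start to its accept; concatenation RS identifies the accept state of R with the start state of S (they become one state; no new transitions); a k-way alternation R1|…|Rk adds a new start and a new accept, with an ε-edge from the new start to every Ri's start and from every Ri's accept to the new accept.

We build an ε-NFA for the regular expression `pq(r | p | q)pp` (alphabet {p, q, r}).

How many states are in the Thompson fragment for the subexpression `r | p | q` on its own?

Fragment for `r | p | q`:
Each of the 3 symbol leaves contributes a 2-state fragment.
  r | p | q = 8 states

8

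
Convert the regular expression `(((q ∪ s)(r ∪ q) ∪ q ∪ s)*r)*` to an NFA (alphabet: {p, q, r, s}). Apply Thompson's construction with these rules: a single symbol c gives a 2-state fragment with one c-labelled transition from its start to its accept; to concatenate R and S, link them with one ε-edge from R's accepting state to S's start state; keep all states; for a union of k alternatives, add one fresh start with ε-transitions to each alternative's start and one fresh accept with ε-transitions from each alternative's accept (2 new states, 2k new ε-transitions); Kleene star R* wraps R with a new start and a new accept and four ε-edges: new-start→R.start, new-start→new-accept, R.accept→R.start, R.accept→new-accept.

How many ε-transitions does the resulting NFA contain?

Bottom-up over the parse tree:
Each of the 7 symbol leaves contributes 0 ε-transitions.
  q ∪ s — 4 ε-transitions
  r ∪ q — 4 ε-transitions
  (q ∪ s)(r ∪ q) — 9 ε-transitions
  (q ∪ s)(r ∪ q) ∪ q ∪ s — 15 ε-transitions
  ((q ∪ s)(r ∪ q) ∪ q ∪ s)* — 19 ε-transitions
  ((q ∪ s)(r ∪ q) ∪ q ∪ s)*r — 20 ε-transitions
  (((q ∪ s)(r ∪ q) ∪ q ∪ s)*r)* — 24 ε-transitions

24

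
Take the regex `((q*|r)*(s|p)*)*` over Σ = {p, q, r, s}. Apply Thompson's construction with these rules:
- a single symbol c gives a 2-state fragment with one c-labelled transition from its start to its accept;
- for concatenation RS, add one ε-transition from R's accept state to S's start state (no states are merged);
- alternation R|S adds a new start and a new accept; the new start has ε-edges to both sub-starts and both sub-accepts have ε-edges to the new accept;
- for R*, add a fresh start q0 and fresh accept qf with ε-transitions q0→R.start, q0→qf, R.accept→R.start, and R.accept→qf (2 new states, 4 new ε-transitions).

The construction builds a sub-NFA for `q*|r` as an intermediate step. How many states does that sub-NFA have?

8

Fragment for `q*|r`:
Each of the 2 symbol leaves contributes a 2-state fragment.
  q* → 4 states
  q*|r → 8 states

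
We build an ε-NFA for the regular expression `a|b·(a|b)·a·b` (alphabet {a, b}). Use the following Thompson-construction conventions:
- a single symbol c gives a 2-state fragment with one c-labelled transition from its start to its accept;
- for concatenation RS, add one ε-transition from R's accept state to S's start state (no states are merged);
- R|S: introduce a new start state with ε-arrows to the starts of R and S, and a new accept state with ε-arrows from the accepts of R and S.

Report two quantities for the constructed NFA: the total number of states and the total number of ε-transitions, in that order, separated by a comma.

16, 11

Recursing over subexpressions:
Each of the 6 symbol leaves contributes 2 states and 0 ε-transitions.
  a|b = 6 states, 4 ε-transitions
  b·(a|b)·a·b = 12 states, 7 ε-transitions
  a|b·(a|b)·a·b = 16 states, 11 ε-transitions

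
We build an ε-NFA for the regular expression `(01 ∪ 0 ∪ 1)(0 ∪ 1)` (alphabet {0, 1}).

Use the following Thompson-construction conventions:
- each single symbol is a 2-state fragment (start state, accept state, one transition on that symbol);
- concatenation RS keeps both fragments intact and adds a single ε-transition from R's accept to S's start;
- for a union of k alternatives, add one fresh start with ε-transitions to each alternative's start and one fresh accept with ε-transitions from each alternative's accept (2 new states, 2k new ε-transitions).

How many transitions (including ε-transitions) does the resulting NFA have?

Building bottom-up:
Each of the 6 symbol leaves contributes 1 transition (1 symbol, 0 ε).
  01 : 3 transitions (2 symbol, 1 ε)
  01 ∪ 0 ∪ 1 : 11 transitions (4 symbol, 7 ε)
  0 ∪ 1 : 6 transitions (2 symbol, 4 ε)
  (01 ∪ 0 ∪ 1)(0 ∪ 1) : 18 transitions (6 symbol, 12 ε)

18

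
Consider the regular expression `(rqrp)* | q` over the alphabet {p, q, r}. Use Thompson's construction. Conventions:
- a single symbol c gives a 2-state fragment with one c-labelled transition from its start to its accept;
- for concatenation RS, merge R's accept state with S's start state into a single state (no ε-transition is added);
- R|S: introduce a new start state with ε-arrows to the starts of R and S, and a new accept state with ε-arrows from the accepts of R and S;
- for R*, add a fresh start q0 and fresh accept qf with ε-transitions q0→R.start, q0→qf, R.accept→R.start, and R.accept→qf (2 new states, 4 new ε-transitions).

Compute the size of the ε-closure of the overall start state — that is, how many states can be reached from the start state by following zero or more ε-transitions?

6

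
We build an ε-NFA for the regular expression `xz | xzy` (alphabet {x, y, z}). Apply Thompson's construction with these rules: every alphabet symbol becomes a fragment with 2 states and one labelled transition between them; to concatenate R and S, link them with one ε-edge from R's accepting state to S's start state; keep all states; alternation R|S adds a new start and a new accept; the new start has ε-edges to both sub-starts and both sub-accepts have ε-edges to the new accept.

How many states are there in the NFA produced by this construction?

Recursing over subexpressions:
Each of the 5 symbol leaves contributes a 2-state fragment.
  xz → 4 states
  xzy → 6 states
  xz | xzy → 12 states

12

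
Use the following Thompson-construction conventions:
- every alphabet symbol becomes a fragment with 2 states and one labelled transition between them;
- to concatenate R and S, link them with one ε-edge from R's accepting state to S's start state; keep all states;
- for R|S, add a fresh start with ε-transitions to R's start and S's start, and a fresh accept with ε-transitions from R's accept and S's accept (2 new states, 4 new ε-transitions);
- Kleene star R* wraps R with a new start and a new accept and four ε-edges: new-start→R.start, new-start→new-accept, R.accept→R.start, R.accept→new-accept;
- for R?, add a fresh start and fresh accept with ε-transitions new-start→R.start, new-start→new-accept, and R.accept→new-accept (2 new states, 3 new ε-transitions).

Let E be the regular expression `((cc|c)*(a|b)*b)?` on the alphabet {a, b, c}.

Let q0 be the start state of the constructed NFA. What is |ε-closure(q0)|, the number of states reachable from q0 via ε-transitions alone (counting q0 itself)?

Compute the ε-closure size of each fragment's start state recursively; a symbol fragment's start has no outgoing ε-edge, so its closure is just itself (size 1).
  cc — |closure| equals the left operand's closure size = 1 (its accept is not ε-reachable, so the closure stops there)
  cc|c — new start ε-reaches every alternative's start; none of them accept ε, so the new accept is not reached: |closure| = 1 + 1 + 1 = 3
  (cc|c)* — new start has ε-edges to the inner start and to the new accept, so |closure| = 2 + 3 = 5
  a|b — new start ε-reaches every alternative's start; none of them accept ε, so the new accept is not reached: |closure| = 1 + 1 + 1 = 3
  (a|b)* — |closure| = 1 (new start) + 3 (body) + 1 (new accept) = 5
  (cc|c)*(a|b)*b — |closure| = 5 + 5 + 1 = 11 (closure spills across the concat boundary because the left factor accepts ε)
  ((cc|c)*(a|b)*b)? — new start has ε-edges to the inner start and to the new accept, so |closure| = 2 + 11 = 13

13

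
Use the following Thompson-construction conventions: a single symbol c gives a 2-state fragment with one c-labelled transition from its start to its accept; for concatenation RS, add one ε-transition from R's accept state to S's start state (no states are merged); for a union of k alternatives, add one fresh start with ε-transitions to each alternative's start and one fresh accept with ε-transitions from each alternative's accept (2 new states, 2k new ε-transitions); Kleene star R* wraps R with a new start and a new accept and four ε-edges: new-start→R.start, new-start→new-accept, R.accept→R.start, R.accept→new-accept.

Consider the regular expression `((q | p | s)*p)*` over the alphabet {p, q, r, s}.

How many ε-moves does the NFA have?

15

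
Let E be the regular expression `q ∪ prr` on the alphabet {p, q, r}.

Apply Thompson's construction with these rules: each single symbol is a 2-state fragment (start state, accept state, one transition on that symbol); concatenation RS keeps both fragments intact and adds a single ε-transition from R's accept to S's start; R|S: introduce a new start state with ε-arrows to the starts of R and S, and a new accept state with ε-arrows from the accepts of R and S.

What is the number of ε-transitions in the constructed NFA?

6

Recursing over subexpressions:
Each of the 4 symbol leaves contributes 0 ε-transitions.
  prr = 2 ε-transitions
  q ∪ prr = 6 ε-transitions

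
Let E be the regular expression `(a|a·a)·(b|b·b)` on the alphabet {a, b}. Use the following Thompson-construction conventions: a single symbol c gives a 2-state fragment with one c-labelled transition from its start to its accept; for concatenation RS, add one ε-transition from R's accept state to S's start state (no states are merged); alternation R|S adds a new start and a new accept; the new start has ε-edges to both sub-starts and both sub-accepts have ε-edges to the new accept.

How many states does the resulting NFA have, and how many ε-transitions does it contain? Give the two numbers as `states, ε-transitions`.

16, 11

Per subexpression:
Each of the 6 symbol leaves contributes 2 states and 0 ε-transitions.
  a·a : 4 states, 1 ε-transition
  a|a·a : 8 states, 5 ε-transitions
  b·b : 4 states, 1 ε-transition
  b|b·b : 8 states, 5 ε-transitions
  (a|a·a)·(b|b·b) : 16 states, 11 ε-transitions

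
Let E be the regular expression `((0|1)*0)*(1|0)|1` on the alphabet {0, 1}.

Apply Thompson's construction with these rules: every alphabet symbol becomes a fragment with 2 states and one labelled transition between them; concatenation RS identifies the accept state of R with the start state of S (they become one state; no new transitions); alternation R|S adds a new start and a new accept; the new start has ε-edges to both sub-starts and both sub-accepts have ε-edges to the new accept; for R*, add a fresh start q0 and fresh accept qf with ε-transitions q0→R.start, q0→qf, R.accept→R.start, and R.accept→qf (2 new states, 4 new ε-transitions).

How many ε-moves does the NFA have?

20

Building bottom-up:
Each of the 6 symbol leaves contributes 0 ε-transitions.
  0|1 : 4 ε-transitions
  (0|1)* : 8 ε-transitions
  (0|1)*0 : 8 ε-transitions
  ((0|1)*0)* : 12 ε-transitions
  1|0 : 4 ε-transitions
  ((0|1)*0)*(1|0) : 16 ε-transitions
  ((0|1)*0)*(1|0)|1 : 20 ε-transitions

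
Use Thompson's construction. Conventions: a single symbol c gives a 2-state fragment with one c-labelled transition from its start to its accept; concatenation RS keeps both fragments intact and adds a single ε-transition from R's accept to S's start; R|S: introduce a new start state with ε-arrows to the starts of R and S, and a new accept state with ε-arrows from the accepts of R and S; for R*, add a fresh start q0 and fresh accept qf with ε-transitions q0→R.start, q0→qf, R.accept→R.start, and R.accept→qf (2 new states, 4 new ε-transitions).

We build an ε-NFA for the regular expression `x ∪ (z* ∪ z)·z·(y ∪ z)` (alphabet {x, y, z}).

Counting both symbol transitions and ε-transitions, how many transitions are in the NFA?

24

Building bottom-up:
Each of the 6 symbol leaves contributes 1 transition (1 symbol, 0 ε).
  z* = 5 transitions (1 symbol, 4 ε)
  z* ∪ z = 10 transitions (2 symbol, 8 ε)
  y ∪ z = 6 transitions (2 symbol, 4 ε)
  (z* ∪ z)·z·(y ∪ z) = 19 transitions (5 symbol, 14 ε)
  x ∪ (z* ∪ z)·z·(y ∪ z) = 24 transitions (6 symbol, 18 ε)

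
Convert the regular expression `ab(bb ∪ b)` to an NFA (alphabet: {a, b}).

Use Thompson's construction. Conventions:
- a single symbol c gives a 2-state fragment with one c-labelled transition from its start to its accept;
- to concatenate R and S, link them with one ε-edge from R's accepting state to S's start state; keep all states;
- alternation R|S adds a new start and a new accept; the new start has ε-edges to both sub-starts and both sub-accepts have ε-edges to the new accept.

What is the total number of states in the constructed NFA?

12

By structural recursion:
Each of the 5 symbol leaves contributes a 2-state fragment.
  bb = 4 states
  bb ∪ b = 8 states
  ab(bb ∪ b) = 12 states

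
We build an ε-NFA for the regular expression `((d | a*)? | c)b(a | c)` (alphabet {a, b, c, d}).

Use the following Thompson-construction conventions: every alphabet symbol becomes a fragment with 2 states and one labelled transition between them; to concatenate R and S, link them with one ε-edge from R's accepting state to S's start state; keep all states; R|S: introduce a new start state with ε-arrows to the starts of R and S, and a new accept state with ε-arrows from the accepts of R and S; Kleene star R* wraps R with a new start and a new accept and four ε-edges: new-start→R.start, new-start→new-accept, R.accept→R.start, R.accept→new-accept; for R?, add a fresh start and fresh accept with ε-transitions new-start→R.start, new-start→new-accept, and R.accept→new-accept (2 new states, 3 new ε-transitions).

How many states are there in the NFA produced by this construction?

22

Bottom-up over the parse tree:
Each of the 6 symbol leaves contributes a 2-state fragment.
  a* → 4 states
  d | a* → 8 states
  (d | a*)? → 10 states
  (d | a*)? | c → 14 states
  a | c → 6 states
  ((d | a*)? | c)b(a | c) → 22 states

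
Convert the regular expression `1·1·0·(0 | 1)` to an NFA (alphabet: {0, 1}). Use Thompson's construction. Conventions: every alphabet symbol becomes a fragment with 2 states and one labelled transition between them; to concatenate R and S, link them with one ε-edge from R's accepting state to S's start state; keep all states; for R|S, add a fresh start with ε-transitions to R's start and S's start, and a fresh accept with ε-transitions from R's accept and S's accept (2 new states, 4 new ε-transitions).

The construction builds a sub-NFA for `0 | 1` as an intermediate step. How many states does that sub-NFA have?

6

Fragment for `0 | 1`:
Each of the 2 symbol leaves contributes a 2-state fragment.
  0 | 1 → 6 states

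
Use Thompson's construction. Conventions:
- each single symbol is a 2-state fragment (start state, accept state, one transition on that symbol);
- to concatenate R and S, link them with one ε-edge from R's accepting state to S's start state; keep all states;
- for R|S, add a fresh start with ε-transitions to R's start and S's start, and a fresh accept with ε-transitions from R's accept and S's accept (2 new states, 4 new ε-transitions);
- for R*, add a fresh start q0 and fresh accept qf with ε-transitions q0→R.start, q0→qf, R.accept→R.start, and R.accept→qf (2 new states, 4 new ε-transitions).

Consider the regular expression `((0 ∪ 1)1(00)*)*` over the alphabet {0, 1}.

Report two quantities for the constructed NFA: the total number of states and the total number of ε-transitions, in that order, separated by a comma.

By structural recursion:
Each of the 5 symbol leaves contributes 2 states and 0 ε-transitions.
  0 ∪ 1 → 6 states, 4 ε-transitions
  00 → 4 states, 1 ε-transition
  (00)* → 6 states, 5 ε-transitions
  (0 ∪ 1)1(00)* → 14 states, 11 ε-transitions
  ((0 ∪ 1)1(00)*)* → 16 states, 15 ε-transitions

16, 15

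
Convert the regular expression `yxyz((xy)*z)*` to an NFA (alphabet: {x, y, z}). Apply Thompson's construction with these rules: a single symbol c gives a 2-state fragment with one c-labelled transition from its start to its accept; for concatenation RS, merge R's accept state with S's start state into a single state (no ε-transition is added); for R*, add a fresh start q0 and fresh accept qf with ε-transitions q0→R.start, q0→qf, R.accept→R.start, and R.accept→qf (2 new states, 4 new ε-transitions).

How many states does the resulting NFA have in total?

12

By structural recursion:
Each of the 7 symbol leaves contributes a 2-state fragment.
  xy : 3 states
  (xy)* : 5 states
  (xy)*z : 6 states
  ((xy)*z)* : 8 states
  yxyz((xy)*z)* : 12 states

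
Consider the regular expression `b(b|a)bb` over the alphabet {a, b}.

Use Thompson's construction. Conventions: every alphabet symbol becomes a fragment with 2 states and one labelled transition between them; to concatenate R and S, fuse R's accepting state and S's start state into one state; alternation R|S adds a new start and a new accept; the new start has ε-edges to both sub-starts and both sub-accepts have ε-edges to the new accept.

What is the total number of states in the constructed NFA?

Recursing over subexpressions:
Each of the 5 symbol leaves contributes a 2-state fragment.
  b|a = 6 states
  b(b|a)bb = 9 states

9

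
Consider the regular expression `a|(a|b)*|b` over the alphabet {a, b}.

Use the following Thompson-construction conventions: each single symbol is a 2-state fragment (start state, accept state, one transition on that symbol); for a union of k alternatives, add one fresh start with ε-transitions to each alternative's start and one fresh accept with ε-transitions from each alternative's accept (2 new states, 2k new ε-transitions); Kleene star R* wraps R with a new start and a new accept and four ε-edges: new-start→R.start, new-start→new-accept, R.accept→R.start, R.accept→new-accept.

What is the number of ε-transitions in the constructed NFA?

14

Per subexpression:
Each of the 4 symbol leaves contributes 0 ε-transitions.
  a|b = 4 ε-transitions
  (a|b)* = 8 ε-transitions
  a|(a|b)*|b = 14 ε-transitions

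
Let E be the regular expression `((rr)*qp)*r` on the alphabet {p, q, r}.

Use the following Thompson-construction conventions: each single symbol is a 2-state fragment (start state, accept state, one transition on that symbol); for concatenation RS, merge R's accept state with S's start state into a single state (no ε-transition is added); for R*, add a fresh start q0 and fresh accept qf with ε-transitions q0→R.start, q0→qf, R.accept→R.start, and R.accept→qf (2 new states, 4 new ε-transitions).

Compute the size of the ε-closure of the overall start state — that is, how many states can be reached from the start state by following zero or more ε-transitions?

5

Work bottom-up. For each fragment F, track |ε-closure(F.start)| and whether F's accept lies in that closure (i.e. whether F accepts ε). A single-symbol fragment has closure size 1 and does not accept ε.
  rr — same as the first factor's closure: C = 1
  (rr)* — the star's fresh start ε-reaches both the body's start and the fresh accept: C = 2 + 1 = 3
  (rr)*qp — C = 3 + (1−1) = 3 (closure spills across the concat boundary because the left factor accepts ε)
  ((rr)*qp)* — C = 1 (new start) + 3 (body) + 1 (new accept) = 5
  ((rr)*qp)*r — C = 5 + (1−1) = 5 (closure spills across the concat boundary because the left factor accepts ε)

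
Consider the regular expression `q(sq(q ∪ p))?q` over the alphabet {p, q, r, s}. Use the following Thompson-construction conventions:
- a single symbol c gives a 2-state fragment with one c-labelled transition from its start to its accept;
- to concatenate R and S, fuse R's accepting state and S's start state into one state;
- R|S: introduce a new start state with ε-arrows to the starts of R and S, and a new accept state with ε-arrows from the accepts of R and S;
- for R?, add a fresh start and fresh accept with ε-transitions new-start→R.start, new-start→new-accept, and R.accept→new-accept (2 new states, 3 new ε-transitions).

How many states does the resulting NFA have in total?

Bottom-up over the parse tree:
Each of the 6 symbol leaves contributes a 2-state fragment.
  q ∪ p = 6 states
  sq(q ∪ p) = 8 states
  (sq(q ∪ p))? = 10 states
  q(sq(q ∪ p))?q = 12 states

12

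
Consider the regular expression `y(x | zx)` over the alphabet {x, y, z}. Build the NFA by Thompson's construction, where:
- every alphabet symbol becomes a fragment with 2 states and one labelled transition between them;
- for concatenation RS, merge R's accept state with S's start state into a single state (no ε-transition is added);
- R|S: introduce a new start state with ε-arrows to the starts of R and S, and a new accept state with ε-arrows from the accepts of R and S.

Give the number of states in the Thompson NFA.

8

Bottom-up over the parse tree:
Each of the 4 symbol leaves contributes a 2-state fragment.
  zx — 3 states
  x | zx — 7 states
  y(x | zx) — 8 states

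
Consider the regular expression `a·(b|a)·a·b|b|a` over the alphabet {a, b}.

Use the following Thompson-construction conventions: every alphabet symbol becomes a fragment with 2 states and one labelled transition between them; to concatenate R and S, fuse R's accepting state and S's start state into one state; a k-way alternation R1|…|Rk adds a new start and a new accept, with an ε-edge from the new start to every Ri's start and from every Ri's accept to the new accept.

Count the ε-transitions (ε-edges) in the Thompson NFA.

10

Bottom-up over the parse tree:
Each of the 7 symbol leaves contributes 0 ε-transitions.
  b|a — 4 ε-transitions
  a·(b|a)·a·b — 4 ε-transitions
  a·(b|a)·a·b|b|a — 10 ε-transitions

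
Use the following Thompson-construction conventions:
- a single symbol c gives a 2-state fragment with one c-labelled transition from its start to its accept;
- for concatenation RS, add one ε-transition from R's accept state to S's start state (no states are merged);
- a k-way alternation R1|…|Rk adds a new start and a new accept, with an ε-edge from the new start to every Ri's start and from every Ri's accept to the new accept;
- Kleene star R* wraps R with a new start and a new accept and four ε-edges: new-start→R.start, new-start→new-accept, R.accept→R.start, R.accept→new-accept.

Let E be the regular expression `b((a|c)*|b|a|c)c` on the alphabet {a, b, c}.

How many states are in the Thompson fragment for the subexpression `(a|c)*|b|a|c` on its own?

Fragment for `(a|c)*|b|a|c`:
Each of the 5 symbol leaves contributes a 2-state fragment.
  a|c : 6 states
  (a|c)* : 8 states
  (a|c)*|b|a|c : 16 states

16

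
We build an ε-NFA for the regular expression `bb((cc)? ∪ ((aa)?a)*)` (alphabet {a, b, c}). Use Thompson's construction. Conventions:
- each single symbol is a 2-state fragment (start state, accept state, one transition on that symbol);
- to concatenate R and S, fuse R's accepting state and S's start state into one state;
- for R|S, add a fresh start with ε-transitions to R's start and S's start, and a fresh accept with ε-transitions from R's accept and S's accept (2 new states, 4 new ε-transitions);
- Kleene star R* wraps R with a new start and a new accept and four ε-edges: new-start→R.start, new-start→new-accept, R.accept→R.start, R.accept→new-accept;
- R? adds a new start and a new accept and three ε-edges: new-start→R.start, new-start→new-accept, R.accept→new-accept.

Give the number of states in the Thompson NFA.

Recursing over subexpressions:
Each of the 7 symbol leaves contributes a 2-state fragment.
  cc : 3 states
  (cc)? : 5 states
  aa : 3 states
  (aa)? : 5 states
  (aa)?a : 6 states
  ((aa)?a)* : 8 states
  (cc)? ∪ ((aa)?a)* : 15 states
  bb((cc)? ∪ ((aa)?a)*) : 17 states

17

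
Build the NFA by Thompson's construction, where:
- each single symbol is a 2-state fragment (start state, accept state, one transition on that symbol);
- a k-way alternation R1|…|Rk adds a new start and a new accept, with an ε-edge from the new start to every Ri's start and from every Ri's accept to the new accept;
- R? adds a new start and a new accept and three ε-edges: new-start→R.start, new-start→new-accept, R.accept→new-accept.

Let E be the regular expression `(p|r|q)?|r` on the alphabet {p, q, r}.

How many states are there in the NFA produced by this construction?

14

By structural recursion:
Each of the 4 symbol leaves contributes a 2-state fragment.
  p|r|q → 8 states
  (p|r|q)? → 10 states
  (p|r|q)?|r → 14 states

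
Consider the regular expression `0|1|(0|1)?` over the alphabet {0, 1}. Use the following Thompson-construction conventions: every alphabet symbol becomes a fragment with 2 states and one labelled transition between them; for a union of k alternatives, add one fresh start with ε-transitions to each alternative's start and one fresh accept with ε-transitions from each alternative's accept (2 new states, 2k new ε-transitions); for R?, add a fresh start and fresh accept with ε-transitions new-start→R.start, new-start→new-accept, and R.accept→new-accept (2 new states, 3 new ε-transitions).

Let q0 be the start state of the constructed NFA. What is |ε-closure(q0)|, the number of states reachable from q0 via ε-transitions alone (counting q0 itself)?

9

Work bottom-up. For each fragment F, track |ε-closure(F.start)| and whether F's accept lies in that closure (i.e. whether F accepts ε). A single-symbol fragment has closure size 1 and does not accept ε.
  0|1 — |closure| = 1 + 1 + 1 = 3 (the new accept is not ε-reachable since no branch accepts ε)
  (0|1)? — new start has ε-edges to the inner start and to the new accept, so |closure| = 2 + 3 = 5
  0|1|(0|1)? — new start ε-reaches every alternative's start; at least one alternative accepts ε, so the union's new accept is reached too: |closure| = 1 + 1 + 1 + 5 + 1 = 9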